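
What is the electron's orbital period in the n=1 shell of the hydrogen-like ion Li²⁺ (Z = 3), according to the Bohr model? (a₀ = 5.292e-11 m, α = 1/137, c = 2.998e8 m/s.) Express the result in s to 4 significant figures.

r = n²a₀/Z = 1²·5.292e-11/3 = 1.764e-11 m
v = Zαc/n = 3·0.007299·2.998e8/1 = 6.565e6 m/s
T = 2πr/v = 1.688e-17 s

1.688e-17 s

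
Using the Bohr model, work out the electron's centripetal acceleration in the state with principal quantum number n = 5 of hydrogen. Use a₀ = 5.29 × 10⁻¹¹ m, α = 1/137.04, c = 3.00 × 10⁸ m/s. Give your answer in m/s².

r = n²a₀/Z = 1.32 × 10⁻⁹ m, v = Zαc/n = 4.38 × 10⁵ m/s
a = v²/r = (4.38 × 10⁵)² / 1.32 × 10⁻⁹ = 1.45 × 10²⁰ m/s²

1.45 × 10²⁰ m/s²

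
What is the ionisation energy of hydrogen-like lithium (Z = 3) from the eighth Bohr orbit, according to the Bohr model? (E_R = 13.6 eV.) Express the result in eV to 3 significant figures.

E_n = −E_R·Z²/n² = −13.6 × 3²/8² eV = -1.91 eV
Ionisation energy = −E_n = 1.91 eV

1.91 eV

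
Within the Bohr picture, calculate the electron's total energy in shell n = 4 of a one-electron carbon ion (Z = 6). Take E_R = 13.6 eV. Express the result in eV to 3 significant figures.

E_n = −E_R·Z²/n² = −13.6 × 6²/4² = -30.6 eV

-30.6 eV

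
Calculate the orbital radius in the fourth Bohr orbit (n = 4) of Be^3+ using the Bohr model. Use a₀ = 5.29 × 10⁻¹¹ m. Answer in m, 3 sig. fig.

r_n = n²a₀/Z = 4² × 5.29 × 10⁻¹¹ / 4
    = 16 × 5.29 × 10⁻¹¹ / 4 = 2.12 × 10⁻¹⁰ m

2.12 × 10⁻¹⁰ m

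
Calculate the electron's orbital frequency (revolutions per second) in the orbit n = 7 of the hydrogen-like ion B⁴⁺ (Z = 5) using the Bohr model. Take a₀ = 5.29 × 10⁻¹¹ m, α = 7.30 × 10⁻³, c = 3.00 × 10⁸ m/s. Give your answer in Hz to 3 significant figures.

4.80 × 10¹⁴ Hz

r = n²a₀/Z = 5.18 × 10⁻¹⁰ m, v = Zαc/n = 1.56 × 10⁶ m/s
f = v/(2πr) = 4.80 × 10¹⁴ Hz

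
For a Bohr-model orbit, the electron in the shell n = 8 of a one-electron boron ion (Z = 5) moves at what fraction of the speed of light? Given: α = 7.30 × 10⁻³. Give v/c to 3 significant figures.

v_n = Zαc/n, so v/c = Zα/n = 5 × 0.00730 / 8 = 0.00456

0.00456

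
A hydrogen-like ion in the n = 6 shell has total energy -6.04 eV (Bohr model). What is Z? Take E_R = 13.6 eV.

4

E_n = −E_R Z²/n² ⇒ Z² = −E_n n²/E_R = 6.04 × 6² / 13.6 ≈ 15.99
Z = 4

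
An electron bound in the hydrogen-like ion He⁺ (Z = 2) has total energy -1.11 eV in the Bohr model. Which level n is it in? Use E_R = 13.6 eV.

7

E_n = −E_R Z²/n² ⇒ n² = E_R Z²/(−E_n) = 13.6 × 2² / 1.11 ≈ 49.01
n = 7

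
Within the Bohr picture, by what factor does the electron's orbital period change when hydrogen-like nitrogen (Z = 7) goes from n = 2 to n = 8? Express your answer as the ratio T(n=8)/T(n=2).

64

T ∝ Z^-2 · n^3; with Z fixed, T ∝ n^3.
T(n=8)/T(n=2) = (8/2)^3 = 64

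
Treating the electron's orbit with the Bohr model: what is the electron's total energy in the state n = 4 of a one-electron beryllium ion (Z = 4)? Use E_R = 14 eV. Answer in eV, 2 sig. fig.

-14 eV

E_n = −E_R·Z²/n² = −14 × 4²/4² = -14 eV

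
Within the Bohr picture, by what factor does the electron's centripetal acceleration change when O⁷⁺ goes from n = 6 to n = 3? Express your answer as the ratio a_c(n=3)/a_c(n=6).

a_c ∝ Z^3 · n^-4; with Z fixed, a_c ∝ n^-4.
a_c(n=3)/a_c(n=6) = (3/6)^-4 = 16

16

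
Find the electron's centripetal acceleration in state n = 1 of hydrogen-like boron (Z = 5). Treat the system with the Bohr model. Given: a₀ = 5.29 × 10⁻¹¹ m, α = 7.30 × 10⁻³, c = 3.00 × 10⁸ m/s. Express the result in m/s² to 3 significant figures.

1.13 × 10²⁵ m/s²

r = n²a₀/Z = 1.06 × 10⁻¹¹ m, v = Zαc/n = 1.09 × 10⁷ m/s
a = v²/r = (1.09 × 10⁷)² / 1.06 × 10⁻¹¹ = 1.13 × 10²⁵ m/s²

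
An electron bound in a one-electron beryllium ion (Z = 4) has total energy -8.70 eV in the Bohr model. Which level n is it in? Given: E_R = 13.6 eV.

E_n = −E_R Z²/n² ⇒ n² = E_R Z²/(−E_n) = 13.6 × 4² / 8.70 ≈ 25.01
n = 5

5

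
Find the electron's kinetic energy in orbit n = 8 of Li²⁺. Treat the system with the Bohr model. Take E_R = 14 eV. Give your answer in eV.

2.0 eV

For a Coulomb orbit the virial theorem gives K = −E_n.
E_n = −E_R·Z²/n², so K = E_R·Z²/n² = 14 × 3²/8² = 2.0 eV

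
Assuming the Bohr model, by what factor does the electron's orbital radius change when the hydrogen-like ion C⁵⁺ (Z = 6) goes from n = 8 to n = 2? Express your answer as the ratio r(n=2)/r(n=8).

r ∝ Z^-1 · n^2; with Z fixed, r ∝ n^2.
r(n=2)/r(n=8) = (2/8)^2 = 1/16

1/16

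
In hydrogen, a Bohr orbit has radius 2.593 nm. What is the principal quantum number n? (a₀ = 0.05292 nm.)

r_n = n²a₀/Z ⇒ n² = rZ/a₀ = 2.593 × 1 / 0.05292 ≈ 49.00
n = 7

7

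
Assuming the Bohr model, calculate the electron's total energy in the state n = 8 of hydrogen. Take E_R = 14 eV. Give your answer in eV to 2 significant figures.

-0.22 eV

E_n = −E_R·Z²/n² = −14 × 1²/8² = -0.22 eV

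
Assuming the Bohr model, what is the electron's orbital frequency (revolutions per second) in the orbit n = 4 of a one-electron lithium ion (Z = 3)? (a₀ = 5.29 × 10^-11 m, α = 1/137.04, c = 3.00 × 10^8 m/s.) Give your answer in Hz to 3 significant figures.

r = n²a₀/Z = 2.82 × 10^-10 m, v = Zαc/n = 1.64 × 10^6 m/s
f = v/(2πr) = 9.26 × 10^14 Hz

9.26 × 10^14 Hz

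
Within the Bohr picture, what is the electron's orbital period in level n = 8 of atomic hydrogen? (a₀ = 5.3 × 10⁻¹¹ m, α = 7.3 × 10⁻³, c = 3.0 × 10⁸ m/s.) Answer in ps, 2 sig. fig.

r = n²a₀/Z = 8²·5.3 × 10⁻¹¹/1 = 3.4 × 10⁻⁹ m
v = Zαc/n = 1·0.0073·3.0 × 10⁸/8 = 2.7 × 10⁵ m/s
T = 2πr/v = 7.8 × 10⁻¹⁴ s = 0.078 ps

0.078 ps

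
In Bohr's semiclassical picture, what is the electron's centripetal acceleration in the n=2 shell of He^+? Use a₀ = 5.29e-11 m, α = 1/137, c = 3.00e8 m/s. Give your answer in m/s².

r = n²a₀/Z = 1.06e-10 m, v = Zαc/n = 2.19e6 m/s
a = v²/r = (2.19e6)² / 1.06e-10 = 4.53e22 m/s²

4.53e22 m/s²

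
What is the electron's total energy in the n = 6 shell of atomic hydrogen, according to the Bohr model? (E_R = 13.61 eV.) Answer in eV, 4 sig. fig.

-0.3781 eV

E_n = −E_R·Z²/n² = −13.61 × 1²/6² = -0.3781 eV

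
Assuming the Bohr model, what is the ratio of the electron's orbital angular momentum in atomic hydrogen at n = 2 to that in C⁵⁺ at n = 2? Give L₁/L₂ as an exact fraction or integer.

L = nℏ is independent of Z.
L₁/L₂ = n₁/n₂ = 2/2 = 1

1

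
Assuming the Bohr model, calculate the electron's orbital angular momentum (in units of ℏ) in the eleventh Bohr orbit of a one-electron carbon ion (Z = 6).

11

L_n = nℏ, so L/ℏ = n = 11.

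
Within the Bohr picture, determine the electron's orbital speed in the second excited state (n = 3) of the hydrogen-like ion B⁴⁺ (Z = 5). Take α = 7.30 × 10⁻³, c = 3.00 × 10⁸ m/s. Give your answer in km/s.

3650 km/s

v_n = Zαc/n = 5 × 0.00730 × 3.00 × 10⁸ / 3
    = 3650 km/s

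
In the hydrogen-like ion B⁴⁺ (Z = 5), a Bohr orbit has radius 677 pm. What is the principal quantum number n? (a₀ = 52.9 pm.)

r_n = n²a₀/Z ⇒ n² = rZ/a₀ = 677 × 5 / 52.9 ≈ 63.99
n = 8

8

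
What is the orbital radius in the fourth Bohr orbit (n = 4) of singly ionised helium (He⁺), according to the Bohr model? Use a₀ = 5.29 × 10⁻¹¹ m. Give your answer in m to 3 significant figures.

4.23 × 10⁻¹⁰ m

r_n = n²a₀/Z = 4² × 5.29 × 10⁻¹¹ / 2
    = 16 × 5.29 × 10⁻¹¹ / 2 = 4.23 × 10⁻¹⁰ m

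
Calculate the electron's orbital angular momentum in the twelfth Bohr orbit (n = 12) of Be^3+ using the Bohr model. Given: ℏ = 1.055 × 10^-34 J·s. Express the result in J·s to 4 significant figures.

1.266 × 10^-33 J·s

L_n = nℏ = 12 × 1.055 × 10^-34 = 1.266 × 10^-33 J·s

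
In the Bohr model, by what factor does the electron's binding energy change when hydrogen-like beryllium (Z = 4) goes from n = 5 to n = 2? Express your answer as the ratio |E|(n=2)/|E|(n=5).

25/4

|E| ∝ Z^2 · n^-2; with Z fixed, |E| ∝ n^-2.
|E|(n=2)/|E|(n=5) = (2/5)^-2 = 25/4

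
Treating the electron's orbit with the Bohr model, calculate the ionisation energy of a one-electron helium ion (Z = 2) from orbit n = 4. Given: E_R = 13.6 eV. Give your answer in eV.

E_n = −E_R·Z²/n² = −13.6 × 2²/4² eV = -3.40 eV
Ionisation energy = −E_n = 3.40 eV

3.40 eV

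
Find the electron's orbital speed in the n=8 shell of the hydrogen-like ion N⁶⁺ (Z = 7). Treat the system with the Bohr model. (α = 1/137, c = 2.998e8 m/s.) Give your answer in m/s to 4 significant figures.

v_n = Zαc/n = 7 × 0.007299 × 2.998e8 / 8
    = 1.915e6 m/s

1.915e6 m/s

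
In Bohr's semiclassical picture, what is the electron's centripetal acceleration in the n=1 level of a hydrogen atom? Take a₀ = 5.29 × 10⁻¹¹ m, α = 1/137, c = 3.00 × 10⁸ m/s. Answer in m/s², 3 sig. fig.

r = n²a₀/Z = 5.29 × 10⁻¹¹ m, v = Zαc/n = 2.19 × 10⁶ m/s
a = v²/r = (2.19 × 10⁶)² / 5.29 × 10⁻¹¹ = 9.06 × 10²² m/s²

9.06 × 10²² m/s²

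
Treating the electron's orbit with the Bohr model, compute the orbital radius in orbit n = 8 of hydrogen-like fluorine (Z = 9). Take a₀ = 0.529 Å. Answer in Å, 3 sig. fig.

r_n = n²a₀/Z = 8² × 0.529 / 9
    = 64 × 0.529 / 9 = 3.76 Å

3.76 Å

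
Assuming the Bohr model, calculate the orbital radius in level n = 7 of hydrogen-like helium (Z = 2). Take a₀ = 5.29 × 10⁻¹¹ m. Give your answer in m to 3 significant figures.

1.30 × 10⁻⁹ m

r_n = n²a₀/Z = 7² × 5.29 × 10⁻¹¹ / 2
    = 49 × 5.29 × 10⁻¹¹ / 2 = 1.30 × 10⁻⁹ m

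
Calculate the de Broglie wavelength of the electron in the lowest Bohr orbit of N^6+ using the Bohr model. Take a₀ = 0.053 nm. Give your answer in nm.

The Bohr quantisation condition is nλ = 2πr_n.
r_n = n²a₀/Z = 0.0076 nm
λ = 2πr_n/n = 2π·0.0076/1 = 0.048 nm

0.048 nm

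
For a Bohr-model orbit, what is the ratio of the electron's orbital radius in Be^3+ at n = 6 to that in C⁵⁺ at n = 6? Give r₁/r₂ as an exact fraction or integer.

3/2

r ∝ Z^-1 · n^2
r₁/r₂ = (4/6)^-1 · (6/6)^2 = 3/2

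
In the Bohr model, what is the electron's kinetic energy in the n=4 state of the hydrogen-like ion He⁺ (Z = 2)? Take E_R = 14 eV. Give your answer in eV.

For a Coulomb orbit the virial theorem gives K = −E_n.
E_n = −E_R·Z²/n², so K = E_R·Z²/n² = 14 × 2²/4² = 3.5 eV

3.5 eV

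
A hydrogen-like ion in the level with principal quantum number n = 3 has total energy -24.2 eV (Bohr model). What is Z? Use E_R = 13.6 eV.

4

E_n = −E_R Z²/n² ⇒ Z² = −E_n n²/E_R = 24.2 × 3² / 13.6 ≈ 16.01
Z = 4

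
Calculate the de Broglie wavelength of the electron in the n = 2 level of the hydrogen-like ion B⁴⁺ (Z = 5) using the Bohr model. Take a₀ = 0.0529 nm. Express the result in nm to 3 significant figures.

The Bohr quantisation condition is nλ = 2πr_n.
r_n = n²a₀/Z = 0.0423 nm
λ = 2πr_n/n = 2π·0.0423/2 = 0.133 nm

0.133 nm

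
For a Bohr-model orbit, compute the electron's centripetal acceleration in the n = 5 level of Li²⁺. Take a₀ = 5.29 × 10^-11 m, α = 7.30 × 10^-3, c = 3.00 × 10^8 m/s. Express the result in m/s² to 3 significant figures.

3.92 × 10^21 m/s²

r = n²a₀/Z = 4.41 × 10^-10 m, v = Zαc/n = 1.31 × 10^6 m/s
a = v²/r = (1.31 × 10^6)² / 4.41 × 10^-10 = 3.92 × 10^21 m/s²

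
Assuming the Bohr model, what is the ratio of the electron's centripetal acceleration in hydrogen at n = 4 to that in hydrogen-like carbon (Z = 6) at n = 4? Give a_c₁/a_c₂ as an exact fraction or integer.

a_c ∝ Z^3 · n^-4
a_c₁/a_c₂ = (1/6)^3 · (4/4)^-4 = 1/216

1/216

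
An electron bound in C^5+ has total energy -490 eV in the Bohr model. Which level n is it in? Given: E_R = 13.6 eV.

1

E_n = −E_R Z²/n² ⇒ n² = E_R Z²/(−E_n) = 13.6 × 6² / 490 ≈ 1.00
n = 1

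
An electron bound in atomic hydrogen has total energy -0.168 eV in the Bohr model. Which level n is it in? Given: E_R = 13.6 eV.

9

E_n = −E_R Z²/n² ⇒ n² = E_R Z²/(−E_n) = 13.6 × 1² / 0.168 ≈ 80.95
n = 9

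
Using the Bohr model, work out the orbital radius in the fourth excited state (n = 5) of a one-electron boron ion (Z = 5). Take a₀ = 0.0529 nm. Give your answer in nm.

0.265 nm

r_n = n²a₀/Z = 5² × 0.0529 / 5
    = 25 × 0.0529 / 5 = 0.265 nm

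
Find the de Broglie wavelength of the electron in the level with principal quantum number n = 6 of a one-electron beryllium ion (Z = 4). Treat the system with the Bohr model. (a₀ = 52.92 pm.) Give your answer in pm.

498.8 pm

The Bohr quantisation condition is nλ = 2πr_n.
r_n = n²a₀/Z = 476.3 pm
λ = 2πr_n/n = 2π·476.3/6 = 498.8 pm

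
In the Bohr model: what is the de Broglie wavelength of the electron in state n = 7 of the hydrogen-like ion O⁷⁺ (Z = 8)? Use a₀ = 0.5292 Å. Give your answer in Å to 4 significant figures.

The Bohr quantisation condition is nλ = 2πr_n.
r_n = n²a₀/Z = 3.241 Å
λ = 2πr_n/n = 2π·3.241/7 = 2.909 Å

2.909 Å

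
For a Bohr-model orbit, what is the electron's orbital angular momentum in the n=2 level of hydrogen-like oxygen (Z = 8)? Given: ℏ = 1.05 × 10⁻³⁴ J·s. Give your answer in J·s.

2.10 × 10⁻³⁴ J·s

L_n = nℏ = 2 × 1.05 × 10⁻³⁴ = 2.10 × 10⁻³⁴ J·s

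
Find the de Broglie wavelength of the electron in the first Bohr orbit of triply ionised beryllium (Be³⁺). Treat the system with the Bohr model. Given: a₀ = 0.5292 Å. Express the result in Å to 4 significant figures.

0.8313 Å

The Bohr quantisation condition is nλ = 2πr_n.
r_n = n²a₀/Z = 0.1323 Å
λ = 2πr_n/n = 2π·0.1323/1 = 0.8313 Å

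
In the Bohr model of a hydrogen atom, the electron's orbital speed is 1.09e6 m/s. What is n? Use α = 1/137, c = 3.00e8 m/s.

v_n = Zαc/n ⇒ n = Zαc/v = 1 × 0.00730 × 3.00e8 / 1.09e6 ≈ 2.01
n = 2

2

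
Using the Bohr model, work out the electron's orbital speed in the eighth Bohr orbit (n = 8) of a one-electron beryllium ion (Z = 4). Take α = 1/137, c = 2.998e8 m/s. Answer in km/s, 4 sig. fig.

1094 km/s

v_n = Zαc/n = 4 × 0.007299 × 2.998e8 / 8
    = 1094 km/s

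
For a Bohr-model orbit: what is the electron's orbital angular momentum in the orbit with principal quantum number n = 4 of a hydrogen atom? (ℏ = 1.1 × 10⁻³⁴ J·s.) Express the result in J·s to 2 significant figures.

4.4 × 10⁻³⁴ J·s

L_n = nℏ = 4 × 1.1 × 10⁻³⁴ = 4.4 × 10⁻³⁴ J·s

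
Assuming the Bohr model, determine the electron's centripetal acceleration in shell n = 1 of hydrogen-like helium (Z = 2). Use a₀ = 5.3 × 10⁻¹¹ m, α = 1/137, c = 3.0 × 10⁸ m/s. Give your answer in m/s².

r = n²a₀/Z = 2.6 × 10⁻¹¹ m, v = Zαc/n = 4.4 × 10⁶ m/s
a = v²/r = (4.4 × 10⁶)² / 2.6 × 10⁻¹¹ = 7.2 × 10²³ m/s²

7.2 × 10²³ m/s²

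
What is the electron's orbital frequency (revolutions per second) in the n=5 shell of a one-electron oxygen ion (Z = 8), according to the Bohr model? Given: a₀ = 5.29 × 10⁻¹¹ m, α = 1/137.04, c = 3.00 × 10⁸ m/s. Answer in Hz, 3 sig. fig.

3.37 × 10¹⁵ Hz

r = n²a₀/Z = 1.65 × 10⁻¹⁰ m, v = Zαc/n = 3.50 × 10⁶ m/s
f = v/(2πr) = 3.37 × 10¹⁵ Hz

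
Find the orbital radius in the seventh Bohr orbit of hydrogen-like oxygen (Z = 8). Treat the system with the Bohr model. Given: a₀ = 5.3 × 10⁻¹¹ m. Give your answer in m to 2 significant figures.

r_n = n²a₀/Z = 7² × 5.3 × 10⁻¹¹ / 8
    = 49 × 5.3 × 10⁻¹¹ / 8 = 3.2 × 10⁻¹⁰ m

3.2 × 10⁻¹⁰ m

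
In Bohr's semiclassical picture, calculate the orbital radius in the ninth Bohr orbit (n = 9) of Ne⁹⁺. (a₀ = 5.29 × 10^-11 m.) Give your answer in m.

4.28 × 10^-10 m

r_n = n²a₀/Z = 9² × 5.29 × 10^-11 / 10
    = 81 × 5.29 × 10^-11 / 10 = 4.28 × 10^-10 m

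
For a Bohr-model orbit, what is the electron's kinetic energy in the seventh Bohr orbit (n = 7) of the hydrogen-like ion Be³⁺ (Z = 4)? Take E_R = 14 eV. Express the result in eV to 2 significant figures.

For a Coulomb orbit the virial theorem gives K = −E_n.
E_n = −E_R·Z²/n², so K = E_R·Z²/n² = 14 × 4²/7² = 4.6 eV

4.6 eV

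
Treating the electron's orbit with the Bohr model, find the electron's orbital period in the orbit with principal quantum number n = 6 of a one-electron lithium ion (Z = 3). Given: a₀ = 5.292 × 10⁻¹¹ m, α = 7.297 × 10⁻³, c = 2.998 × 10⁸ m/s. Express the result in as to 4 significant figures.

r = n²a₀/Z = 6²·5.292 × 10⁻¹¹/3 = 6.350 × 10⁻¹⁰ m
v = Zαc/n = 3·0.007297·2.998 × 10⁸/6 = 1.094 × 10⁶ m/s
T = 2πr/v = 3.648 × 10⁻¹⁵ s = 3648 as

3648 as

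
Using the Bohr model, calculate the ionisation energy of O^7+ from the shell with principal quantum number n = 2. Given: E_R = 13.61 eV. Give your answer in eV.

E_n = −E_R·Z²/n² = −13.61 × 8²/2² eV = -217.8 eV
Ionisation energy = −E_n = 217.8 eV

217.8 eV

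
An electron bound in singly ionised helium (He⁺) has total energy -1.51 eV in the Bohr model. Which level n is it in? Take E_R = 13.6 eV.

E_n = −E_R Z²/n² ⇒ n² = E_R Z²/(−E_n) = 13.6 × 2² / 1.51 ≈ 36.03
n = 6

6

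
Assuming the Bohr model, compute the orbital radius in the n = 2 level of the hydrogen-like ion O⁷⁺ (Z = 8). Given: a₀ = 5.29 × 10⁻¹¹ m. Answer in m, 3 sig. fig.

2.65 × 10⁻¹¹ m

r_n = n²a₀/Z = 2² × 5.29 × 10⁻¹¹ / 8
    = 4 × 5.29 × 10⁻¹¹ / 8 = 2.65 × 10⁻¹¹ m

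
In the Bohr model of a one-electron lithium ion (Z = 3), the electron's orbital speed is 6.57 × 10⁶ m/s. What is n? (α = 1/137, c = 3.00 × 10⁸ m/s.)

v_n = Zαc/n ⇒ n = Zαc/v = 3 × 0.00730 × 3.00 × 10⁸ / 6.57 × 10⁶ ≈ 1.00
n = 1

1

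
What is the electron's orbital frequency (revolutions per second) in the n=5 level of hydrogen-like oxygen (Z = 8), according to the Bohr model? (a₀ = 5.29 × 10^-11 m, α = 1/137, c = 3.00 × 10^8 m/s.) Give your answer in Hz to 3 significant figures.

r = n²a₀/Z = 1.65 × 10^-10 m, v = Zαc/n = 3.50 × 10^6 m/s
f = v/(2πr) = 3.37 × 10^15 Hz

3.37 × 10^15 Hz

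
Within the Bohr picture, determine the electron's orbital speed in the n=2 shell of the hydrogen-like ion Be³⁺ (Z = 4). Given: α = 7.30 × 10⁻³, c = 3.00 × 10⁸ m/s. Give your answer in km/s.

4380 km/s

v_n = Zαc/n = 4 × 0.00730 × 3.00 × 10⁸ / 2
    = 4380 km/s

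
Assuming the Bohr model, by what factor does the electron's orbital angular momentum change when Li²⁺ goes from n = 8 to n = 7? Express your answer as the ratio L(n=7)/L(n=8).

7/8

L = nℏ depends only on n, so L ∝ n.
L(n=7)/L(n=8) = (7/8)^1 = 7/8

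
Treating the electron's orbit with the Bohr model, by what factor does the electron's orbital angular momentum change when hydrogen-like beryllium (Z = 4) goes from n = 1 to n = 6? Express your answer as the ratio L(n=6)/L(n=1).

L = nℏ depends only on n, so L ∝ n.
L(n=6)/L(n=1) = (6/1)^1 = 6

6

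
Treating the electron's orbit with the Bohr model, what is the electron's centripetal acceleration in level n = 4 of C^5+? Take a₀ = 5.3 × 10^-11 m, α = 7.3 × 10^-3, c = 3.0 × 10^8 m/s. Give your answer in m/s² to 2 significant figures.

7.6 × 10^22 m/s²

r = n²a₀/Z = 1.4 × 10^-10 m, v = Zαc/n = 3.3 × 10^6 m/s
a = v²/r = (3.3 × 10^6)² / 1.4 × 10^-10 = 7.6 × 10^22 m/s²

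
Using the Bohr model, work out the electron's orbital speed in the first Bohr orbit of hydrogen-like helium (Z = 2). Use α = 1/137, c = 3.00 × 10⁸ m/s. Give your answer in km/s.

v_n = Zαc/n = 2 × 0.00730 × 3.00 × 10⁸ / 1
    = 4380 km/s

4380 km/s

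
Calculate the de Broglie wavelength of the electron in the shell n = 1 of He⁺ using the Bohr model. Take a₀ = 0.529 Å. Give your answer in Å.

The Bohr quantisation condition is nλ = 2πr_n.
r_n = n²a₀/Z = 0.265 Å
λ = 2πr_n/n = 2π·0.265/1 = 1.66 Å

1.66 Å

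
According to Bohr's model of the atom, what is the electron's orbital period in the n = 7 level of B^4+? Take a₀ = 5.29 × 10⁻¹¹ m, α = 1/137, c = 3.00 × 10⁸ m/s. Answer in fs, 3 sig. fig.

r = n²a₀/Z = 7²·5.29 × 10⁻¹¹/5 = 5.18 × 10⁻¹⁰ m
v = Zαc/n = 5·0.00730·3.00 × 10⁸/7 = 1.56 × 10⁶ m/s
T = 2πr/v = 2.08 × 10⁻¹⁵ s = 2.08 fs

2.08 fs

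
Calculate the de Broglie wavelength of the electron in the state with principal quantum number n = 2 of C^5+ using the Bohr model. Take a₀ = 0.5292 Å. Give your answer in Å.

The Bohr quantisation condition is nλ = 2πr_n.
r_n = n²a₀/Z = 0.3528 Å
λ = 2πr_n/n = 2π·0.3528/2 = 1.108 Å

1.108 Å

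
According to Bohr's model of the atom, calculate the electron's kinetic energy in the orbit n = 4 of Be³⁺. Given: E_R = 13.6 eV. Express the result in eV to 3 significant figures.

13.6 eV

For a Coulomb orbit the virial theorem gives K = −E_n.
E_n = −E_R·Z²/n², so K = E_R·Z²/n² = 13.6 × 4²/4² = 13.6 eV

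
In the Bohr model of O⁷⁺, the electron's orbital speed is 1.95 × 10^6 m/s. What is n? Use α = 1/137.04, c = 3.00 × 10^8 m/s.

9

v_n = Zαc/n ⇒ n = Zαc/v = 8 × 0.00730 × 3.00 × 10^8 / 1.95 × 10^6 ≈ 8.98
n = 9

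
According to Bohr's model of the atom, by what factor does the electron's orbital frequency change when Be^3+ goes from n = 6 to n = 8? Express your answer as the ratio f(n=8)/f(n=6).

f ∝ Z^2 · n^-3; with Z fixed, f ∝ n^-3.
f(n=8)/f(n=6) = (8/6)^-3 = 27/64

27/64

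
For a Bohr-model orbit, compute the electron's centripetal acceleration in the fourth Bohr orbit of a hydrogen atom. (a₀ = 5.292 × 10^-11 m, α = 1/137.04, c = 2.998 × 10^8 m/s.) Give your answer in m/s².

r = n²a₀/Z = 8.467 × 10^-10 m, v = Zαc/n = 5.469 × 10^5 m/s
a = v²/r = (5.469 × 10^5)² / 8.467 × 10^-10 = 3.533 × 10^20 m/s²

3.533 × 10^20 m/s²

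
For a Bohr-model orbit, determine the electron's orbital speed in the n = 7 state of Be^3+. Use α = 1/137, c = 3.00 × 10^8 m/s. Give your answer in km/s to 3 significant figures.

v_n = Zαc/n = 4 × 0.00730 × 3.00 × 10^8 / 7
    = 1250 km/s

1250 km/s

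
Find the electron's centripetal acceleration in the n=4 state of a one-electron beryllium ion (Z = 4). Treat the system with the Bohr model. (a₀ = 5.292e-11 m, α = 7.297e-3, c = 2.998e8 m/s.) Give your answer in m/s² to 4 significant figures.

r = n²a₀/Z = 2.117e-10 m, v = Zαc/n = 2.188e6 m/s
a = v²/r = (2.188e6)² / 2.117e-10 = 2.261e22 m/s²

2.261e22 m/s²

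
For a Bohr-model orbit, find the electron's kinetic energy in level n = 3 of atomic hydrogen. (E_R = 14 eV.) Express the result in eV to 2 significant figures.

For a Coulomb orbit the virial theorem gives K = −E_n.
E_n = −E_R·Z²/n², so K = E_R·Z²/n² = 14 × 1²/3² = 1.6 eV

1.6 eV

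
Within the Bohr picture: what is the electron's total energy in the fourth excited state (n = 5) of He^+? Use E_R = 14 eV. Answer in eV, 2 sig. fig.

E_n = −E_R·Z²/n² = −14 × 2²/5² = -2.2 eV

-2.2 eV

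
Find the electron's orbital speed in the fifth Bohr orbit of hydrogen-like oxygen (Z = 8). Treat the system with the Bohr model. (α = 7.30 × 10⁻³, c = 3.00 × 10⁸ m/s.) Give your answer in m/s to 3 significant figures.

3.50 × 10⁶ m/s

v_n = Zαc/n = 8 × 0.00730 × 3.00 × 10⁸ / 5
    = 3.50 × 10⁶ m/s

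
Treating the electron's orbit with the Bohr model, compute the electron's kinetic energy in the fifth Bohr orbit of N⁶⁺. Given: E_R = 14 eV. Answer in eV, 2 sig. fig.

For a Coulomb orbit the virial theorem gives K = −E_n.
E_n = −E_R·Z²/n², so K = E_R·Z²/n² = 14 × 7²/5² = 27 eV

27 eV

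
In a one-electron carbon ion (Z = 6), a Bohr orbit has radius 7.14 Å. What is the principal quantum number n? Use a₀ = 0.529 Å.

r_n = n²a₀/Z ⇒ n² = rZ/a₀ = 7.14 × 6 / 0.529 ≈ 80.98
n = 9

9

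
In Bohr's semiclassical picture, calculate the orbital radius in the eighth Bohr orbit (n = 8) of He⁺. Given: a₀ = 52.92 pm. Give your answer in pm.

r_n = n²a₀/Z = 8² × 52.92 / 2
    = 64 × 52.92 / 2 = 1693 pm

1693 pm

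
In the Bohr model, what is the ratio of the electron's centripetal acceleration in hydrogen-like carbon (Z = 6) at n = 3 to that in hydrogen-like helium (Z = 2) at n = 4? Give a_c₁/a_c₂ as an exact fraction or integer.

a_c ∝ Z^3 · n^-4
a_c₁/a_c₂ = (6/2)^3 · (3/4)^-4 = 256/3

256/3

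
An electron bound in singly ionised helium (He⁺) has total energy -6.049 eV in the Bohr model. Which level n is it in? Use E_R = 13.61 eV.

3

E_n = −E_R Z²/n² ⇒ n² = E_R Z²/(−E_n) = 13.61 × 2² / 6.049 ≈ 9.00
n = 3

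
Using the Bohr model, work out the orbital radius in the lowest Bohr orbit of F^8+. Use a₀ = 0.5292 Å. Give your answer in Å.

r_n = n²a₀/Z = 1² × 0.5292 / 9
    = 1 × 0.5292 / 9 = 0.05880 Å

0.05880 Å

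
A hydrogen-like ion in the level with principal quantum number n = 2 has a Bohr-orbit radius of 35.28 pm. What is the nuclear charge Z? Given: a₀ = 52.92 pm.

r_n = n²a₀/Z ⇒ Z = n²a₀/r = 2² × 52.92 / 35.28 ≈ 6.00
Z = 6

6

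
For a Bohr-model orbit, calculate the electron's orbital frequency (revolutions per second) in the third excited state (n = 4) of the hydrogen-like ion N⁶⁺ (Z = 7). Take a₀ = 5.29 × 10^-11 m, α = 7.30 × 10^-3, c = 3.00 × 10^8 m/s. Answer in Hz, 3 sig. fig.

5.04 × 10^15 Hz

r = n²a₀/Z = 1.21 × 10^-10 m, v = Zαc/n = 3.83 × 10^6 m/s
f = v/(2πr) = 5.04 × 10^15 Hz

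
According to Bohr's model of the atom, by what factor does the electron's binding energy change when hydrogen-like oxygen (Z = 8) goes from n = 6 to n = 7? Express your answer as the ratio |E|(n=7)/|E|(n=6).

36/49

|E| ∝ Z^2 · n^-2; with Z fixed, |E| ∝ n^-2.
|E|(n=7)/|E|(n=6) = (7/6)^-2 = 36/49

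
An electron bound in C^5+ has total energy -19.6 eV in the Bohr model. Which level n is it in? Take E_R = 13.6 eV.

E_n = −E_R Z²/n² ⇒ n² = E_R Z²/(−E_n) = 13.6 × 6² / 19.6 ≈ 24.98
n = 5

5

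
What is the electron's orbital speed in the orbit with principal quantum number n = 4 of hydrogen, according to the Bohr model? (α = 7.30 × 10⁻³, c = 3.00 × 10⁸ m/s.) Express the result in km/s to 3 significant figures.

v_n = Zαc/n = 1 × 0.00730 × 3.00 × 10⁸ / 4
    = 548 km/s

548 km/s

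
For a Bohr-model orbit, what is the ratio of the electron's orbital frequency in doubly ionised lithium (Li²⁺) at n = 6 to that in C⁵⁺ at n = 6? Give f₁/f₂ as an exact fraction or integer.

f ∝ Z^2 · n^-3
f₁/f₂ = (3/6)^2 · (6/6)^-3 = 1/4

1/4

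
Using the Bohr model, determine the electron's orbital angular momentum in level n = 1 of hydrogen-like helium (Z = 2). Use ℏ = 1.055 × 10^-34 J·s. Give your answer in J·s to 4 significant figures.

L_n = nℏ = 1 × 1.055 × 10^-34 = 1.055 × 10^-34 J·s

1.055 × 10^-34 J·s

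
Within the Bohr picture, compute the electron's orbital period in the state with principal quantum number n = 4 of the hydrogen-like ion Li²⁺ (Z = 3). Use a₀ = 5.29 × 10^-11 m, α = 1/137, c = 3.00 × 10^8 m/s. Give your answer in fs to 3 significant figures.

r = n²a₀/Z = 4²·5.29 × 10^-11/3 = 2.82 × 10^-10 m
v = Zαc/n = 3·0.00730·3.00 × 10^8/4 = 1.64 × 10^6 m/s
T = 2πr/v = 1.08 × 10^-15 s = 1.08 fs

1.08 fs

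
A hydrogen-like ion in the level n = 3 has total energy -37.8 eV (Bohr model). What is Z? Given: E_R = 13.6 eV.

5

E_n = −E_R Z²/n² ⇒ Z² = −E_n n²/E_R = 37.8 × 3² / 13.6 ≈ 25.01
Z = 5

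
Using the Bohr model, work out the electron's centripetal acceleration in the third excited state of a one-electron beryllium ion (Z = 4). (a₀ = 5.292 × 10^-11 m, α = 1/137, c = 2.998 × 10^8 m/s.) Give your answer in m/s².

2.262 × 10^22 m/s²

r = n²a₀/Z = 2.117 × 10^-10 m, v = Zαc/n = 2.188 × 10^6 m/s
a = v²/r = (2.188 × 10^6)² / 2.117 × 10^-10 = 2.262 × 10^22 m/s²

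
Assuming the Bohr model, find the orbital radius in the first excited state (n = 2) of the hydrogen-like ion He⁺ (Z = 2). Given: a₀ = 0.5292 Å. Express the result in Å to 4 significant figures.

1.058 Å

r_n = n²a₀/Z = 2² × 0.5292 / 2
    = 4 × 0.5292 / 2 = 1.058 Å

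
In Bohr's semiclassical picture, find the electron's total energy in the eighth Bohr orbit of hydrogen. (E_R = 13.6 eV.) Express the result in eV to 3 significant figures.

-0.212 eV

E_n = −E_R·Z²/n² = −13.6 × 1²/8² = -0.212 eV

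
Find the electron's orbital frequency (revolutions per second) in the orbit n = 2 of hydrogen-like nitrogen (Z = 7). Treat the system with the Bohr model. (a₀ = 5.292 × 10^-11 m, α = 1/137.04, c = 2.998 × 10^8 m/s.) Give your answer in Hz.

r = n²a₀/Z = 3.024 × 10^-11 m, v = Zαc/n = 7.657 × 10^6 m/s
f = v/(2πr) = 4.030 × 10^16 Hz

4.030 × 10^16 Hz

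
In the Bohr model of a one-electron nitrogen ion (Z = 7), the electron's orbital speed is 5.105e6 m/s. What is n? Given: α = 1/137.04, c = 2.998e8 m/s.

3

v_n = Zαc/n ⇒ n = Zαc/v = 7 × 0.007297 × 2.998e8 / 5.105e6 ≈ 3.00
n = 3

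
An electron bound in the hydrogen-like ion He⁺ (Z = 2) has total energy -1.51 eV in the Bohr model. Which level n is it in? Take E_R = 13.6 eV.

E_n = −E_R Z²/n² ⇒ n² = E_R Z²/(−E_n) = 13.6 × 2² / 1.51 ≈ 36.03
n = 6

6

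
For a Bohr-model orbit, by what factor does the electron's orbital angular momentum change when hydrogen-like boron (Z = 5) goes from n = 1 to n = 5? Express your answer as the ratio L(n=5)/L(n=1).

L = nℏ depends only on n, so L ∝ n.
L(n=5)/L(n=1) = (5/1)^1 = 5

5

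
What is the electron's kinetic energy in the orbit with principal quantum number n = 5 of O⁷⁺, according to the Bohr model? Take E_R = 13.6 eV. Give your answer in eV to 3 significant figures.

For a Coulomb orbit the virial theorem gives K = −E_n.
E_n = −E_R·Z²/n², so K = E_R·Z²/n² = 13.6 × 8²/5² = 34.8 eV

34.8 eV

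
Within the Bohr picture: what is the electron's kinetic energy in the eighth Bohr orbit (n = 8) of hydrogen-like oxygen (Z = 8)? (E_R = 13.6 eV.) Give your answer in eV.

For a Coulomb orbit the virial theorem gives K = −E_n.
E_n = −E_R·Z²/n², so K = E_R·Z²/n² = 13.6 × 8²/8² = 13.6 eV

13.6 eV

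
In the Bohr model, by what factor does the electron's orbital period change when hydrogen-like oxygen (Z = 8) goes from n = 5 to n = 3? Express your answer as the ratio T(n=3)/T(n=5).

27/125

T ∝ Z^-2 · n^3; with Z fixed, T ∝ n^3.
T(n=3)/T(n=5) = (3/5)^3 = 27/125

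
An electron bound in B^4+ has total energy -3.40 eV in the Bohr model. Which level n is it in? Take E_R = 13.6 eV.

E_n = −E_R Z²/n² ⇒ n² = E_R Z²/(−E_n) = 13.6 × 5² / 3.40 ≈ 100.00
n = 10

10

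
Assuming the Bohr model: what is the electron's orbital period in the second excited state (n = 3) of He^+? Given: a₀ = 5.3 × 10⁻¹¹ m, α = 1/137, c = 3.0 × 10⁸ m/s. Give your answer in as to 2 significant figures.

r = n²a₀/Z = 3²·5.3 × 10⁻¹¹/2 = 2.4 × 10⁻¹⁰ m
v = Zαc/n = 2·0.0073·3.0 × 10⁸/3 = 1.5 × 10⁶ m/s
T = 2πr/v = 1.0 × 10⁻¹⁵ s = 1000 as

1000 as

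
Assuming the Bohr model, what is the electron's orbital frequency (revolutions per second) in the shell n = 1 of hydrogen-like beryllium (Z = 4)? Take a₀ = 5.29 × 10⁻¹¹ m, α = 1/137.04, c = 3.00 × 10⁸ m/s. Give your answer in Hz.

r = n²a₀/Z = 1.32 × 10⁻¹¹ m, v = Zαc/n = 8.76 × 10⁶ m/s
f = v/(2πr) = 1.05 × 10¹⁷ Hz

1.05 × 10¹⁷ Hz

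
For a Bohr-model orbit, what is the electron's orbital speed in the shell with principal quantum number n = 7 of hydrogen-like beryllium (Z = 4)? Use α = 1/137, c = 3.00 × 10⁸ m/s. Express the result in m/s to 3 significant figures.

1.25 × 10⁶ m/s

v_n = Zαc/n = 4 × 0.00730 × 3.00 × 10⁸ / 7
    = 1.25 × 10⁶ m/s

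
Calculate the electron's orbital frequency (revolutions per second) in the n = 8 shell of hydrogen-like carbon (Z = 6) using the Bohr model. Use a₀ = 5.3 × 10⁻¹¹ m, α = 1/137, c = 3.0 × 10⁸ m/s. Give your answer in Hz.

4.6 × 10¹⁴ Hz

r = n²a₀/Z = 5.7 × 10⁻¹⁰ m, v = Zαc/n = 1.6 × 10⁶ m/s
f = v/(2πr) = 4.6 × 10¹⁴ Hz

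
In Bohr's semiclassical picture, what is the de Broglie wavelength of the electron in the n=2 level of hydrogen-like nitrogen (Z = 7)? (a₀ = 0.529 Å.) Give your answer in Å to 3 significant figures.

The Bohr quantisation condition is nλ = 2πr_n.
r_n = n²a₀/Z = 0.302 Å
λ = 2πr_n/n = 2π·0.302/2 = 0.950 Å

0.950 Å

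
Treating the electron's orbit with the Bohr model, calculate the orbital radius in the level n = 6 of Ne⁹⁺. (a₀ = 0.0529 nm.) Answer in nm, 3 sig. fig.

0.190 nm

r_n = n²a₀/Z = 6² × 0.0529 / 10
    = 36 × 0.0529 / 10 = 0.190 nm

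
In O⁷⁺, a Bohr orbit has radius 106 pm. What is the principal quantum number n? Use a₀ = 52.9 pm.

4

r_n = n²a₀/Z ⇒ n² = rZ/a₀ = 106 × 8 / 52.9 ≈ 16.03
n = 4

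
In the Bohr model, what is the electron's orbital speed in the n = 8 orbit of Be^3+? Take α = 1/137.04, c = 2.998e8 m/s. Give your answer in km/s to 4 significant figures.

1094 km/s

v_n = Zαc/n = 4 × 0.007297 × 2.998e8 / 8
    = 1094 km/s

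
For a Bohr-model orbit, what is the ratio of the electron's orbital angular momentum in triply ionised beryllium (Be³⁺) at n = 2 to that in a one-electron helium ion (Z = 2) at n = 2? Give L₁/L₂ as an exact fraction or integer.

L = nℏ is independent of Z.
L₁/L₂ = n₁/n₂ = 2/2 = 1

1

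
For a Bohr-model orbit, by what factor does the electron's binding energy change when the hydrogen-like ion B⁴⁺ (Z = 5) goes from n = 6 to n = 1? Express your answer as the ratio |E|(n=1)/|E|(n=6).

|E| ∝ Z^2 · n^-2; with Z fixed, |E| ∝ n^-2.
|E|(n=1)/|E|(n=6) = (1/6)^-2 = 36

36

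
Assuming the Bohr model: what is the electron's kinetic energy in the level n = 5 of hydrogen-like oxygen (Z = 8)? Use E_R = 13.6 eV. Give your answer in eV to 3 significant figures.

34.8 eV

For a Coulomb orbit the virial theorem gives K = −E_n.
E_n = −E_R·Z²/n², so K = E_R·Z²/n² = 13.6 × 8²/5² = 34.8 eV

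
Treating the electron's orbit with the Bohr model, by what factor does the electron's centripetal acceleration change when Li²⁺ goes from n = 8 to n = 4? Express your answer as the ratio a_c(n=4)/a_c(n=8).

a_c ∝ Z^3 · n^-4; with Z fixed, a_c ∝ n^-4.
a_c(n=4)/a_c(n=8) = (4/8)^-4 = 16

16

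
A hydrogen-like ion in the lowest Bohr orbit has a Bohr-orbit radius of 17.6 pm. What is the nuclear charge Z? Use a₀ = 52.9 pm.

3

r_n = n²a₀/Z ⇒ Z = n²a₀/r = 1² × 52.9 / 17.6 ≈ 3.01
Z = 3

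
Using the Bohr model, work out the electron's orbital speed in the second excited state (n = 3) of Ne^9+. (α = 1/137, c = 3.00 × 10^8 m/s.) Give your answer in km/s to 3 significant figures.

v_n = Zαc/n = 10 × 0.00730 × 3.00 × 10^8 / 3
    = 7300 km/s

7300 km/s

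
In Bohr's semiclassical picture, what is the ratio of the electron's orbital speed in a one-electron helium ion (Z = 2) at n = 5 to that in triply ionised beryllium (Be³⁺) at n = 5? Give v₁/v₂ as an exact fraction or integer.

1/2

v ∝ Z^1 · n^-1
v₁/v₂ = (2/4)^1 · (5/5)^-1 = 1/2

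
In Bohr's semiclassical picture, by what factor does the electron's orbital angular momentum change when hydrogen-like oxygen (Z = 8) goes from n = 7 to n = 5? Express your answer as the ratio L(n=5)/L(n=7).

L = nℏ depends only on n, so L ∝ n.
L(n=5)/L(n=7) = (5/7)^1 = 5/7

5/7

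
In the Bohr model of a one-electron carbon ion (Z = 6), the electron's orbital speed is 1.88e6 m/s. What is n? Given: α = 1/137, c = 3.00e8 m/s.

7

v_n = Zαc/n ⇒ n = Zαc/v = 6 × 0.00730 × 3.00e8 / 1.88e6 ≈ 6.99
n = 7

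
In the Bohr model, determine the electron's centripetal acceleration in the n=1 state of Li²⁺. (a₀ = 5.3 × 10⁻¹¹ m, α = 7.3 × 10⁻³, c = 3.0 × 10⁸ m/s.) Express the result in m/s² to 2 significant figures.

r = n²a₀/Z = 1.8 × 10⁻¹¹ m, v = Zαc/n = 6.6 × 10⁶ m/s
a = v²/r = (6.6 × 10⁶)² / 1.8 × 10⁻¹¹ = 2.4 × 10²⁴ m/s²

2.4 × 10²⁴ m/s²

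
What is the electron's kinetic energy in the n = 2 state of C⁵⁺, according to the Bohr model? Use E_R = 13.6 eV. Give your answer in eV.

For a Coulomb orbit the virial theorem gives K = −E_n.
E_n = −E_R·Z²/n², so K = E_R·Z²/n² = 13.6 × 6²/2² = 122 eV

122 eV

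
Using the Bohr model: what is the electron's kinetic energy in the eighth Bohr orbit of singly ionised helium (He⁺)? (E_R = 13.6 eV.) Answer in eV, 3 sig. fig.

0.850 eV

For a Coulomb orbit the virial theorem gives K = −E_n.
E_n = −E_R·Z²/n², so K = E_R·Z²/n² = 13.6 × 2²/8² = 0.850 eV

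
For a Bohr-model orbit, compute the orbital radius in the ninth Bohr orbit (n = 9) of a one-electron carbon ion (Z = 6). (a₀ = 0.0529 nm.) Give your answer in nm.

r_n = n²a₀/Z = 9² × 0.0529 / 6
    = 81 × 0.0529 / 6 = 0.714 nm

0.714 nm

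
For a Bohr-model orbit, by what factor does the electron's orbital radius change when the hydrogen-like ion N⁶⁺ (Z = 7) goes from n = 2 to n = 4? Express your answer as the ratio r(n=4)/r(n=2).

4

r ∝ Z^-1 · n^2; with Z fixed, r ∝ n^2.
r(n=4)/r(n=2) = (4/2)^2 = 4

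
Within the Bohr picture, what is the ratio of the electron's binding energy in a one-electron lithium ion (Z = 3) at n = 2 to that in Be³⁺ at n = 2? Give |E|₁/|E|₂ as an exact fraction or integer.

|E| ∝ Z^2 · n^-2
|E|₁/|E|₂ = (3/4)^2 · (2/2)^-2 = 9/16

9/16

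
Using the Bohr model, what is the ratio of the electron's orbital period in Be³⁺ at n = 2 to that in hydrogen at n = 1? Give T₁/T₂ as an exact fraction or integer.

1/2

T ∝ Z^-2 · n^3
T₁/T₂ = (4/1)^-2 · (2/1)^3 = 1/2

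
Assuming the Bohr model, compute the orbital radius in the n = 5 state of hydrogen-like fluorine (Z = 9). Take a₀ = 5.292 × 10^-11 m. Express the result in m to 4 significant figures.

r_n = n²a₀/Z = 5² × 5.292 × 10^-11 / 9
    = 25 × 5.292 × 10^-11 / 9 = 1.470 × 10^-10 m

1.470 × 10^-10 m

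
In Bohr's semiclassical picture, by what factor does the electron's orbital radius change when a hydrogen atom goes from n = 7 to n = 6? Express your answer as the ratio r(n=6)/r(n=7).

36/49

r ∝ Z^-1 · n^2; with Z fixed, r ∝ n^2.
r(n=6)/r(n=7) = (6/7)^2 = 36/49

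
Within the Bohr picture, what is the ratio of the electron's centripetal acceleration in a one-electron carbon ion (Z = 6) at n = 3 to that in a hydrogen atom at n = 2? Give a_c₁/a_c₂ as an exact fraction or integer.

128/3

a_c ∝ Z^3 · n^-4
a_c₁/a_c₂ = (6/1)^3 · (3/2)^-4 = 128/3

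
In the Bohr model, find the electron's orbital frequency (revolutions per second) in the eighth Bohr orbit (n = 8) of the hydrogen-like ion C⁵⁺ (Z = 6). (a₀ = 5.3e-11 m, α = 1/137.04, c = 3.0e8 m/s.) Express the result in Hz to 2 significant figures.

4.6e14 Hz

r = n²a₀/Z = 5.7e-10 m, v = Zαc/n = 1.6e6 m/s
f = v/(2πr) = 4.6e14 Hz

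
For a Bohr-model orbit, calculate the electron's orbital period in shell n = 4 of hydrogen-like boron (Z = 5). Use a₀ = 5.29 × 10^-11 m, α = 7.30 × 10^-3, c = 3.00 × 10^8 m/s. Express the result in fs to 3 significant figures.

0.389 fs

r = n²a₀/Z = 4²·5.29 × 10^-11/5 = 1.69 × 10^-10 m
v = Zαc/n = 5·0.00730·3.00 × 10^8/4 = 2.74 × 10^6 m/s
T = 2πr/v = 3.89 × 10^-16 s = 0.389 fs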